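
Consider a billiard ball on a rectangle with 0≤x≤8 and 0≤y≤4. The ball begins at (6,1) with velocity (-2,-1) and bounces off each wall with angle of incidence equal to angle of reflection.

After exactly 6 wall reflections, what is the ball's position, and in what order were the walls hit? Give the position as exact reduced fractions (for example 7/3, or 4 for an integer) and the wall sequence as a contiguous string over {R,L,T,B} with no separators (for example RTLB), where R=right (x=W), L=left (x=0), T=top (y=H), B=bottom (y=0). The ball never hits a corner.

Final position: (0,2)
Wall sequence: BLTRBL

1. t=1 → B at (4,0); v=(-2,1)
2. t=2 → L at (0,2); v=(2,1)
3. t=2 → T at (4,4); v=(2,-1)
4. t=2 → R at (8,2); v=(-2,-1)
5. t=2 → B at (4,0); v=(-2,1)
6. t=2 → L at (0,2); v=(2,1)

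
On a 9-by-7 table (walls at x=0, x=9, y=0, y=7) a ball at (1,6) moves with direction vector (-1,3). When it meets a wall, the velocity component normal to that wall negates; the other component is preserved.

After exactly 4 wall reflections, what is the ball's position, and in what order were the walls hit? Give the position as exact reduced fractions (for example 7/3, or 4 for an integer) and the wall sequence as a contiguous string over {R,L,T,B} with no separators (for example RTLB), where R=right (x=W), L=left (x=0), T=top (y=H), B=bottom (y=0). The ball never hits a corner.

1. t=1/3 → T at (2/3,7); v=(-1,-3)
2. t=2/3 → L at (0,5); v=(1,-3)
3. t=5/3 → B at (5/3,0); v=(1,3)
4. t=7/3 → T at (4,7); v=(1,-3)

Final position: (4,7)
Wall sequence: TLBT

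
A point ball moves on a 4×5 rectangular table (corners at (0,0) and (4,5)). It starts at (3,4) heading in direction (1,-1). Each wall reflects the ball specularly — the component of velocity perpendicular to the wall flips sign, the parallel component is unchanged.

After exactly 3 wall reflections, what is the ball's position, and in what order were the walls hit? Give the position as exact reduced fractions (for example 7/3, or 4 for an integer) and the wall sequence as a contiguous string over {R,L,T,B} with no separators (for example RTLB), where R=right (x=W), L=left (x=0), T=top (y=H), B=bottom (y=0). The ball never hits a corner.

Final position: (0,1)
Wall sequence: RBL

1. t=1 → R at (4,3); v=(-1,-1)
2. t=3 → B at (1,0); v=(-1,1)
3. t=1 → L at (0,1); v=(1,1)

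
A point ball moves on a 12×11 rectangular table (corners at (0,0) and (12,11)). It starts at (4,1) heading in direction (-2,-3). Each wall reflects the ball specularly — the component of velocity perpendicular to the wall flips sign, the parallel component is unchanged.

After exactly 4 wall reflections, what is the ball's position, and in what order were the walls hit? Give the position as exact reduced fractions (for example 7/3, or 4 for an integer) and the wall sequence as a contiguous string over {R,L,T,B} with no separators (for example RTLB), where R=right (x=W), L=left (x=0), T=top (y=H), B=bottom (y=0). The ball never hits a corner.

1. t=1/3 → B at (10/3,0); v=(-2,3)
2. t=5/3 → L at (0,5); v=(2,3)
3. t=2 → T at (4,11); v=(2,-3)
4. t=11/3 → B at (34/3,0); v=(2,3)

Final position: (34/3,0)
Wall sequence: BLTB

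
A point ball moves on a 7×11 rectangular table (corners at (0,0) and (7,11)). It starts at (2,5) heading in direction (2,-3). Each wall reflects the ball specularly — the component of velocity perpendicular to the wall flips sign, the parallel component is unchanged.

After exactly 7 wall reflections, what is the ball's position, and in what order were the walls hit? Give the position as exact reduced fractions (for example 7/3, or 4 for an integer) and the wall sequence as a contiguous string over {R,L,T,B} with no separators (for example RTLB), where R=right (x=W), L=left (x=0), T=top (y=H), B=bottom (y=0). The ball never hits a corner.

Final position: (2/3,11)
Wall sequence: BRTLBRT

1. t=5/3 → B at (16/3,0); v=(2,3)
2. t=5/6 → R at (7,5/2); v=(-2,3)
3. t=17/6 → T at (4/3,11); v=(-2,-3)
4. t=2/3 → L at (0,9); v=(2,-3)
5. t=3 → B at (6,0); v=(2,3)
6. t=1/2 → R at (7,3/2); v=(-2,3)
7. t=19/6 → T at (2/3,11); v=(-2,-3)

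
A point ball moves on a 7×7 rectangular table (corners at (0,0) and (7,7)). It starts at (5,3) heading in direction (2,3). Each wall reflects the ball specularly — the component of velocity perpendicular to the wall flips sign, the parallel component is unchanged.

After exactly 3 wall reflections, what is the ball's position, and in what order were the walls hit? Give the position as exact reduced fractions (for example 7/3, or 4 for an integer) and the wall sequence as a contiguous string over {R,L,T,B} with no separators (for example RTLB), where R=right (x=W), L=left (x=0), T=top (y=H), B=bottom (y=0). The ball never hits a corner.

1. t=1 → R at (7,6); v=(-2,3)
2. t=1/3 → T at (19/3,7); v=(-2,-3)
3. t=7/3 → B at (5/3,0); v=(-2,3)

Final position: (5/3,0)
Wall sequence: RTB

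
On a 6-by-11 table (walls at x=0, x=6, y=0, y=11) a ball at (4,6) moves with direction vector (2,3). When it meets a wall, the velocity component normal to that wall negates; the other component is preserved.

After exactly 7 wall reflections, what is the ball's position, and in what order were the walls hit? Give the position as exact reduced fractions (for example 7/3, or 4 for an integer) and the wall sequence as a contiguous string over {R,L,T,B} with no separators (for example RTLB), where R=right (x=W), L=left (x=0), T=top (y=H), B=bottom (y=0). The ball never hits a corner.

1. t=1 → R at (6,9); v=(-2,3)
2. t=2/3 → T at (14/3,11); v=(-2,-3)
3. t=7/3 → L at (0,4); v=(2,-3)
4. t=4/3 → B at (8/3,0); v=(2,3)
5. t=5/3 → R at (6,5); v=(-2,3)
6. t=2 → T at (2,11); v=(-2,-3)
7. t=1 → L at (0,8); v=(2,-3)

Final position: (0,8)
Wall sequence: RTLBRTL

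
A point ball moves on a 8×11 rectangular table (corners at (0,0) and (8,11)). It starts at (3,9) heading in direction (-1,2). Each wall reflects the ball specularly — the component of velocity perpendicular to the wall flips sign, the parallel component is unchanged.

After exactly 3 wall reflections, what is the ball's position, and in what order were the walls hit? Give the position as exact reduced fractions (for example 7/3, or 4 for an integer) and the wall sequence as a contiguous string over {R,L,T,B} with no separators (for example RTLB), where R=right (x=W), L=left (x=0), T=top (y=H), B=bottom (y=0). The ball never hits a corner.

Final position: (7/2,0)
Wall sequence: TLB

1. t=1 → T at (2,11); v=(-1,-2)
2. t=2 → L at (0,7); v=(1,-2)
3. t=7/2 → B at (7/2,0); v=(1,2)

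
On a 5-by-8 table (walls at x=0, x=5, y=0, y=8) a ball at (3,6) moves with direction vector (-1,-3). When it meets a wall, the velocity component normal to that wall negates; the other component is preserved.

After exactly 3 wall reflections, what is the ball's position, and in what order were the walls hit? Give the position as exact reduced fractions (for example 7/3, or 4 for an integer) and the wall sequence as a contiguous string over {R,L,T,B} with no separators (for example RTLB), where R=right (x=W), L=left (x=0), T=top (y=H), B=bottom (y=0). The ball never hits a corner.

Final position: (5/3,8)
Wall sequence: BLT

1. t=2 → B at (1,0); v=(-1,3)
2. t=1 → L at (0,3); v=(1,3)
3. t=5/3 → T at (5/3,8); v=(1,-3)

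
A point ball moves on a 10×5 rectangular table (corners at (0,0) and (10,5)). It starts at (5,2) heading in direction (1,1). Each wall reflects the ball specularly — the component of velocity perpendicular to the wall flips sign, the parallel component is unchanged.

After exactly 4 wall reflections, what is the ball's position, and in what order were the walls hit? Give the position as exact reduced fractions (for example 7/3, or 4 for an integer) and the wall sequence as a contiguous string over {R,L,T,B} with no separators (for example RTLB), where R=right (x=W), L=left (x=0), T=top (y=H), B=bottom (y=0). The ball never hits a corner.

Final position: (2,5)
Wall sequence: TRBT

1. t=3 → T at (8,5); v=(1,-1)
2. t=2 → R at (10,3); v=(-1,-1)
3. t=3 → B at (7,0); v=(-1,1)
4. t=5 → T at (2,5); v=(-1,-1)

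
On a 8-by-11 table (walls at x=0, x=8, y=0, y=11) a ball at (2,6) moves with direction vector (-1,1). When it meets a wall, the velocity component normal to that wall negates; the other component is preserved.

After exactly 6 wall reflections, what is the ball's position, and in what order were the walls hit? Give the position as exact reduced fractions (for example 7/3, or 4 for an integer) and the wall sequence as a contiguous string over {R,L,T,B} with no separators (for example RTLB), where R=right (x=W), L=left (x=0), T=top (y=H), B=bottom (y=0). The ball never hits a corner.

1. t=2 → L at (0,8); v=(1,1)
2. t=3 → T at (3,11); v=(1,-1)
3. t=5 → R at (8,6); v=(-1,-1)
4. t=6 → B at (2,0); v=(-1,1)
5. t=2 → L at (0,2); v=(1,1)
6. t=8 → R at (8,10); v=(-1,1)

Final position: (8,10)
Wall sequence: LTRBLR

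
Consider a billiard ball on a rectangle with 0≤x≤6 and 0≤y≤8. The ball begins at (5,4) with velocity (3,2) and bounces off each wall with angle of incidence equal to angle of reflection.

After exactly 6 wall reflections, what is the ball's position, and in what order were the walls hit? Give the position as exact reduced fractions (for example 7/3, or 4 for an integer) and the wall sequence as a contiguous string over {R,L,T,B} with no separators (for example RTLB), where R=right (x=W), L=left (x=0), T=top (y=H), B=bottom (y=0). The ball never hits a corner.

Final position: (0,2/3)
Wall sequence: RTLRBL

1. t=1/3 → R at (6,14/3); v=(-3,2)
2. t=5/3 → T at (1,8); v=(-3,-2)
3. t=1/3 → L at (0,22/3); v=(3,-2)
4. t=2 → R at (6,10/3); v=(-3,-2)
5. t=5/3 → B at (1,0); v=(-3,2)
6. t=1/3 → L at (0,2/3); v=(3,2)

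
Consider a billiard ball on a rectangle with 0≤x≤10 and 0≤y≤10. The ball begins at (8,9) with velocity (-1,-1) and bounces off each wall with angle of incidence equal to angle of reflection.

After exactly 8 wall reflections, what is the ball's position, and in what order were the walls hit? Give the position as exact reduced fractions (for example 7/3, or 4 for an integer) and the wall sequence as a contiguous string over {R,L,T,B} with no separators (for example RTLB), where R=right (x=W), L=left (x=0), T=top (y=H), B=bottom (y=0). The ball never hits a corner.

1. t=8 → L at (0,1); v=(1,-1)
2. t=1 → B at (1,0); v=(1,1)
3. t=9 → R at (10,9); v=(-1,1)
4. t=1 → T at (9,10); v=(-1,-1)
5. t=9 → L at (0,1); v=(1,-1)
6. t=1 → B at (1,0); v=(1,1)
7. t=9 → R at (10,9); v=(-1,1)
8. t=1 → T at (9,10); v=(-1,-1)

Final position: (9,10)
Wall sequence: LBRTLBRT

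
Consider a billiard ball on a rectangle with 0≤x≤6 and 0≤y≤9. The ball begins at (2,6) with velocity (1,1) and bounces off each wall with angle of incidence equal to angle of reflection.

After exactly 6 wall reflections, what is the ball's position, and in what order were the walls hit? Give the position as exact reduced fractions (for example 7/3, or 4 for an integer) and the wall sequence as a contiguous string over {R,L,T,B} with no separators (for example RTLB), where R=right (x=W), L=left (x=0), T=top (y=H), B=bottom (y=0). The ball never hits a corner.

1. t=3 → T at (5,9); v=(1,-1)
2. t=1 → R at (6,8); v=(-1,-1)
3. t=6 → L at (0,2); v=(1,-1)
4. t=2 → B at (2,0); v=(1,1)
5. t=4 → R at (6,4); v=(-1,1)
6. t=5 → T at (1,9); v=(-1,-1)

Final position: (1,9)
Wall sequence: TRLBRT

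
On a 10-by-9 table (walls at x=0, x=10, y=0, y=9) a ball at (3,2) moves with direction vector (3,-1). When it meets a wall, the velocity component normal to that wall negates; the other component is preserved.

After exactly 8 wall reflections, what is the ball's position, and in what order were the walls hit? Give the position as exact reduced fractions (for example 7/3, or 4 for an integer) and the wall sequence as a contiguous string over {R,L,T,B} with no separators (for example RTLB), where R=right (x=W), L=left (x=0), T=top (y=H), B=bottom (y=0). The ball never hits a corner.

1. t=2 → B at (9,0); v=(3,1)
2. t=1/3 → R at (10,1/3); v=(-3,1)
3. t=10/3 → L at (0,11/3); v=(3,1)
4. t=10/3 → R at (10,7); v=(-3,1)
5. t=2 → T at (4,9); v=(-3,-1)
6. t=4/3 → L at (0,23/3); v=(3,-1)
7. t=10/3 → R at (10,13/3); v=(-3,-1)
8. t=10/3 → L at (0,1); v=(3,-1)

Final position: (0,1)
Wall sequence: BRLRTLRL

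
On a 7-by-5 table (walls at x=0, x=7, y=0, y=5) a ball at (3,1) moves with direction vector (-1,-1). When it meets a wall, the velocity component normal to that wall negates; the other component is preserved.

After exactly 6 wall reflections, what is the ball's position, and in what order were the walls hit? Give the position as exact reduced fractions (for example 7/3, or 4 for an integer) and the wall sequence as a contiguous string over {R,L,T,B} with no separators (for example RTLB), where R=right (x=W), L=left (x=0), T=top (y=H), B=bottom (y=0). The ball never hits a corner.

Final position: (1,5)
Wall sequence: BLTRBT

1. t=1 → B at (2,0); v=(-1,1)
2. t=2 → L at (0,2); v=(1,1)
3. t=3 → T at (3,5); v=(1,-1)
4. t=4 → R at (7,1); v=(-1,-1)
5. t=1 → B at (6,0); v=(-1,1)
6. t=5 → T at (1,5); v=(-1,-1)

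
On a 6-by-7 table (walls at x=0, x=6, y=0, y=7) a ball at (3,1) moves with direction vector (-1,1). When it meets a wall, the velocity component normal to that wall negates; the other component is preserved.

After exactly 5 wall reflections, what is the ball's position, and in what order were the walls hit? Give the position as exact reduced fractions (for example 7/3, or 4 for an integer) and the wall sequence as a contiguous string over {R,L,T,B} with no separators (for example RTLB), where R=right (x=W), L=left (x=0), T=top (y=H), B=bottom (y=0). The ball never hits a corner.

1. t=3 → L at (0,4); v=(1,1)
2. t=3 → T at (3,7); v=(1,-1)
3. t=3 → R at (6,4); v=(-1,-1)
4. t=4 → B at (2,0); v=(-1,1)
5. t=2 → L at (0,2); v=(1,1)

Final position: (0,2)
Wall sequence: LTRBL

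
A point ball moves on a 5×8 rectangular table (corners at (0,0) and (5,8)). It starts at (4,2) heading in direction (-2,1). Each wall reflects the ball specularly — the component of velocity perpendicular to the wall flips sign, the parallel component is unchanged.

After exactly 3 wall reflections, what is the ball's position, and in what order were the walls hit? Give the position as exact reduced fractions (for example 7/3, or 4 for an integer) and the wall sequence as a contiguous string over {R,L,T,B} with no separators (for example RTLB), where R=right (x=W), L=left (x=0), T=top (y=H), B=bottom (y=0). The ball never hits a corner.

Final position: (2,8)
Wall sequence: LRT

1. t=2 → L at (0,4); v=(2,1)
2. t=5/2 → R at (5,13/2); v=(-2,1)
3. t=3/2 → T at (2,8); v=(-2,-1)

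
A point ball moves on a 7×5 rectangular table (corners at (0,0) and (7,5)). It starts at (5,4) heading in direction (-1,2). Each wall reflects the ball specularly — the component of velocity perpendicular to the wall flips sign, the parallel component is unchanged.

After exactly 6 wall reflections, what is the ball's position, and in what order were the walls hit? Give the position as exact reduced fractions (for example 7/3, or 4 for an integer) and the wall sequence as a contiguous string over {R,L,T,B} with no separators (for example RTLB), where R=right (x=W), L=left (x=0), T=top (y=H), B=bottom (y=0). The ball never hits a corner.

Final position: (11/2,5)
Wall sequence: TBLTBT

1. t=1/2 → T at (9/2,5); v=(-1,-2)
2. t=5/2 → B at (2,0); v=(-1,2)
3. t=2 → L at (0,4); v=(1,2)
4. t=1/2 → T at (1/2,5); v=(1,-2)
5. t=5/2 → B at (3,0); v=(1,2)
6. t=5/2 → T at (11/2,5); v=(1,-2)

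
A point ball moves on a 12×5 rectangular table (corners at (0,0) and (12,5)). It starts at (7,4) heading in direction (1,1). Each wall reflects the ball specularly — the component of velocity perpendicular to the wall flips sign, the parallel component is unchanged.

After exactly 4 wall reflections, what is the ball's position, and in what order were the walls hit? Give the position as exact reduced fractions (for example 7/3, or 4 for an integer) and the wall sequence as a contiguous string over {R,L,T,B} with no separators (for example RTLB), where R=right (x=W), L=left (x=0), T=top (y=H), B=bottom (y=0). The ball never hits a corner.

1. t=1 → T at (8,5); v=(1,-1)
2. t=4 → R at (12,1); v=(-1,-1)
3. t=1 → B at (11,0); v=(-1,1)
4. t=5 → T at (6,5); v=(-1,-1)

Final position: (6,5)
Wall sequence: TRBT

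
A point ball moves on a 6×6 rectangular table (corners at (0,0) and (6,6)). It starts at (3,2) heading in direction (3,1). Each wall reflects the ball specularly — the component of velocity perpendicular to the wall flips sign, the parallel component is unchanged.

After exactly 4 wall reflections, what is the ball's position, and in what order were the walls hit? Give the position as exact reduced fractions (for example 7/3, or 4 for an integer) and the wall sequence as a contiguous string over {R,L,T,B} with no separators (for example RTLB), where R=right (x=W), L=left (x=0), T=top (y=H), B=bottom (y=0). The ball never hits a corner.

Final position: (6,5)
Wall sequence: RLTR

1. t=1 → R at (6,3); v=(-3,1)
2. t=2 → L at (0,5); v=(3,1)
3. t=1 → T at (3,6); v=(3,-1)
4. t=1 → R at (6,5); v=(-3,-1)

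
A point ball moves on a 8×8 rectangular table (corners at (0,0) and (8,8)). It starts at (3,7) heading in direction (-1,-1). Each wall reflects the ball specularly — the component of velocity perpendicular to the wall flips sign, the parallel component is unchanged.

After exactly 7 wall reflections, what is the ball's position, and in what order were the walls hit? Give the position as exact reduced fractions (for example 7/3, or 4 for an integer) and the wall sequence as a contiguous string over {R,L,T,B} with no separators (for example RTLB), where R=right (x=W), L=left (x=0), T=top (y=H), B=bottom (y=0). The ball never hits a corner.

Final position: (8,4)
Wall sequence: LBRTLBR

1. t=3 → L at (0,4); v=(1,-1)
2. t=4 → B at (4,0); v=(1,1)
3. t=4 → R at (8,4); v=(-1,1)
4. t=4 → T at (4,8); v=(-1,-1)
5. t=4 → L at (0,4); v=(1,-1)
6. t=4 → B at (4,0); v=(1,1)
7. t=4 → R at (8,4); v=(-1,1)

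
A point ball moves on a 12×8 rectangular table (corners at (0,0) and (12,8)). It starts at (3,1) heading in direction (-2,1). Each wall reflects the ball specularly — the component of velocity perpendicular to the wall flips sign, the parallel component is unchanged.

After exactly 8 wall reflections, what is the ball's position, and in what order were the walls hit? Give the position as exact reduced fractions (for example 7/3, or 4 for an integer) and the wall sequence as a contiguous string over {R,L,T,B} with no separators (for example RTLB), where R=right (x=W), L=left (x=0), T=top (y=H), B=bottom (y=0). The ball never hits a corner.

Final position: (0,11/2)
Wall sequence: LTRLBRTL

1. t=3/2 → L at (0,5/2); v=(2,1)
2. t=11/2 → T at (11,8); v=(2,-1)
3. t=1/2 → R at (12,15/2); v=(-2,-1)
4. t=6 → L at (0,3/2); v=(2,-1)
5. t=3/2 → B at (3,0); v=(2,1)
6. t=9/2 → R at (12,9/2); v=(-2,1)
7. t=7/2 → T at (5,8); v=(-2,-1)
8. t=5/2 → L at (0,11/2); v=(2,-1)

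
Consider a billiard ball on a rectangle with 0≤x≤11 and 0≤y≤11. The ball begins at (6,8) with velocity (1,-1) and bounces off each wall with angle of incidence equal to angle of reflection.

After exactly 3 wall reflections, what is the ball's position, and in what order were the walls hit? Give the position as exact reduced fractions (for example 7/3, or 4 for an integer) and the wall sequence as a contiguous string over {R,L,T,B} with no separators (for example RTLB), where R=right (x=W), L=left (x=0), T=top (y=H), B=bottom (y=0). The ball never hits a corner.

1. t=5 → R at (11,3); v=(-1,-1)
2. t=3 → B at (8,0); v=(-1,1)
3. t=8 → L at (0,8); v=(1,1)

Final position: (0,8)
Wall sequence: RBL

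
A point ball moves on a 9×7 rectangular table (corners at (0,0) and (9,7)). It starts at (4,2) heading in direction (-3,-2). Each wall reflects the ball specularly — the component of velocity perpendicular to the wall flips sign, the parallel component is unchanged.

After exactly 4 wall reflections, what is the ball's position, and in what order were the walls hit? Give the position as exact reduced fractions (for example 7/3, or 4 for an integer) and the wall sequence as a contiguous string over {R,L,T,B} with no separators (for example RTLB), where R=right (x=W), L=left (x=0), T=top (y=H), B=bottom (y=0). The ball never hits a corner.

1. t=1 → B at (1,0); v=(-3,2)
2. t=1/3 → L at (0,2/3); v=(3,2)
3. t=3 → R at (9,20/3); v=(-3,2)
4. t=1/6 → T at (17/2,7); v=(-3,-2)

Final position: (17/2,7)
Wall sequence: BLRT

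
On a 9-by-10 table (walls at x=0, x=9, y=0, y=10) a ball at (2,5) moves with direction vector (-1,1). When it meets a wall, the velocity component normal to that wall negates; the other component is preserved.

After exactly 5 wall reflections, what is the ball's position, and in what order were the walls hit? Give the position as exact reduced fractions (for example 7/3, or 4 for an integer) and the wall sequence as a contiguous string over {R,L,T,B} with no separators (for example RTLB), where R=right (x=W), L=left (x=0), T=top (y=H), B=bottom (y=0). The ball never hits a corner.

1. t=2 → L at (0,7); v=(1,1)
2. t=3 → T at (3,10); v=(1,-1)
3. t=6 → R at (9,4); v=(-1,-1)
4. t=4 → B at (5,0); v=(-1,1)
5. t=5 → L at (0,5); v=(1,1)

Final position: (0,5)
Wall sequence: LTRBL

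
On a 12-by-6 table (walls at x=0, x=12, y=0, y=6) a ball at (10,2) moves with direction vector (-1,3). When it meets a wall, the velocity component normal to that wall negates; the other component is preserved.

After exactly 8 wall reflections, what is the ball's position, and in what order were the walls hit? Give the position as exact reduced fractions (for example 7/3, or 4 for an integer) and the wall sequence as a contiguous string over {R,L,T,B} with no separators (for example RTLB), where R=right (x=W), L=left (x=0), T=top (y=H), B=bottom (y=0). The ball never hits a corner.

Final position: (10/3,6)
Wall sequence: TBTBTLBT

1. t=4/3 → T at (26/3,6); v=(-1,-3)
2. t=2 → B at (20/3,0); v=(-1,3)
3. t=2 → T at (14/3,6); v=(-1,-3)
4. t=2 → B at (8/3,0); v=(-1,3)
5. t=2 → T at (2/3,6); v=(-1,-3)
6. t=2/3 → L at (0,4); v=(1,-3)
7. t=4/3 → B at (4/3,0); v=(1,3)
8. t=2 → T at (10/3,6); v=(1,-3)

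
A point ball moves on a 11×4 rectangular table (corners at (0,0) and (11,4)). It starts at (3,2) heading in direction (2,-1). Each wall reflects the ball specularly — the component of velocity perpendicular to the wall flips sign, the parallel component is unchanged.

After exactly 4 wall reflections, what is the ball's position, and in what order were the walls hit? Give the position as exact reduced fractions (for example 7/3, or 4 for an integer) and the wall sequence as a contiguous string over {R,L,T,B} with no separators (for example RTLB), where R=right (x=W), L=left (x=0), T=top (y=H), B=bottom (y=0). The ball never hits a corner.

Final position: (0,1/2)
Wall sequence: BRTL

1. t=2 → B at (7,0); v=(2,1)
2. t=2 → R at (11,2); v=(-2,1)
3. t=2 → T at (7,4); v=(-2,-1)
4. t=7/2 → L at (0,1/2); v=(2,-1)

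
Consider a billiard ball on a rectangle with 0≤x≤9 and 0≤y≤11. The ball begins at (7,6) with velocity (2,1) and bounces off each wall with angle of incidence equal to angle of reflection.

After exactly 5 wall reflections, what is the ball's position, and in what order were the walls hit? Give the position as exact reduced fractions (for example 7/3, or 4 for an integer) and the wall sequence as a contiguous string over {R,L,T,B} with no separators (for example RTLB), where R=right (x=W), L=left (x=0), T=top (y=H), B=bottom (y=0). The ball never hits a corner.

Final position: (0,3/2)
Wall sequence: RTLRL

1. t=1 → R at (9,7); v=(-2,1)
2. t=4 → T at (1,11); v=(-2,-1)
3. t=1/2 → L at (0,21/2); v=(2,-1)
4. t=9/2 → R at (9,6); v=(-2,-1)
5. t=9/2 → L at (0,3/2); v=(2,-1)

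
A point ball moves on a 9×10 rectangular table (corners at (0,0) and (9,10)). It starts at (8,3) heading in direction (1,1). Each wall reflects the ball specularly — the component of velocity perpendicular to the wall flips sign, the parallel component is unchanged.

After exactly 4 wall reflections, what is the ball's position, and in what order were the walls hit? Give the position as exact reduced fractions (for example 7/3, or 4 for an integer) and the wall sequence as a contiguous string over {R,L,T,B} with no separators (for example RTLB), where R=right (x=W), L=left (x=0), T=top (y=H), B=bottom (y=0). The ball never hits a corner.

1. t=1 → R at (9,4); v=(-1,1)
2. t=6 → T at (3,10); v=(-1,-1)
3. t=3 → L at (0,7); v=(1,-1)
4. t=7 → B at (7,0); v=(1,1)

Final position: (7,0)
Wall sequence: RTLB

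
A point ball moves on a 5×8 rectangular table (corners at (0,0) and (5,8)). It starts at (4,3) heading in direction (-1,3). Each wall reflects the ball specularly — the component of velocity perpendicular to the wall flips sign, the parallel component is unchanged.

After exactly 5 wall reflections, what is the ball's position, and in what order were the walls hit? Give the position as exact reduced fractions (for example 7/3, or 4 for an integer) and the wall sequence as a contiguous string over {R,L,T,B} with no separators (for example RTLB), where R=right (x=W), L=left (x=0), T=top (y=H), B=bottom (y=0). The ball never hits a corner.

Final position: (5,2)
Wall sequence: TLBTR

1. t=5/3 → T at (7/3,8); v=(-1,-3)
2. t=7/3 → L at (0,1); v=(1,-3)
3. t=1/3 → B at (1/3,0); v=(1,3)
4. t=8/3 → T at (3,8); v=(1,-3)
5. t=2 → R at (5,2); v=(-1,-3)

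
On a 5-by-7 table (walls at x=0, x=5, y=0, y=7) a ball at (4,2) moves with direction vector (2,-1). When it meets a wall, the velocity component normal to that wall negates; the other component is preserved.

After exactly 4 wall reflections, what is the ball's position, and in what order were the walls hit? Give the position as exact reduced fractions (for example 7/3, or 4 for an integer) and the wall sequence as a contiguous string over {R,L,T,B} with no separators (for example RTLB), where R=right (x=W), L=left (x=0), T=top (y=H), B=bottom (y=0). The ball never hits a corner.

1. t=1/2 → R at (5,3/2); v=(-2,-1)
2. t=3/2 → B at (2,0); v=(-2,1)
3. t=1 → L at (0,1); v=(2,1)
4. t=5/2 → R at (5,7/2); v=(-2,1)

Final position: (5,7/2)
Wall sequence: RBLR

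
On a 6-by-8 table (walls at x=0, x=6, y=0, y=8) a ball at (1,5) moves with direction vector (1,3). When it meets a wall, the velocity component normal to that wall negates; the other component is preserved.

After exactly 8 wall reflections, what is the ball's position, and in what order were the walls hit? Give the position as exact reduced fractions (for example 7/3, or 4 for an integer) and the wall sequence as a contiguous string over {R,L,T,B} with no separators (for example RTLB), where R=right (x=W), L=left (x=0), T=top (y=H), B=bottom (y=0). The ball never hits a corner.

Final position: (10/3,0)
Wall sequence: TBRTBLTB

1. t=1 → T at (2,8); v=(1,-3)
2. t=8/3 → B at (14/3,0); v=(1,3)
3. t=4/3 → R at (6,4); v=(-1,3)
4. t=4/3 → T at (14/3,8); v=(-1,-3)
5. t=8/3 → B at (2,0); v=(-1,3)
6. t=2 → L at (0,6); v=(1,3)
7. t=2/3 → T at (2/3,8); v=(1,-3)
8. t=8/3 → B at (10/3,0); v=(1,3)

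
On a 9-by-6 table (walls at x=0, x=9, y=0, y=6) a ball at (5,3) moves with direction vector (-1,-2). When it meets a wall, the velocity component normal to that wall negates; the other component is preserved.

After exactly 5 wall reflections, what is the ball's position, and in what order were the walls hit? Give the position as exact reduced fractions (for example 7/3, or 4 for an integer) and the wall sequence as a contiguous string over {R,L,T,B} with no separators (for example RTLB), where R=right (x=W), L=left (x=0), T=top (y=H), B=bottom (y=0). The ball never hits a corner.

1. t=3/2 → B at (7/2,0); v=(-1,2)
2. t=3 → T at (1/2,6); v=(-1,-2)
3. t=1/2 → L at (0,5); v=(1,-2)
4. t=5/2 → B at (5/2,0); v=(1,2)
5. t=3 → T at (11/2,6); v=(1,-2)

Final position: (11/2,6)
Wall sequence: BTLBT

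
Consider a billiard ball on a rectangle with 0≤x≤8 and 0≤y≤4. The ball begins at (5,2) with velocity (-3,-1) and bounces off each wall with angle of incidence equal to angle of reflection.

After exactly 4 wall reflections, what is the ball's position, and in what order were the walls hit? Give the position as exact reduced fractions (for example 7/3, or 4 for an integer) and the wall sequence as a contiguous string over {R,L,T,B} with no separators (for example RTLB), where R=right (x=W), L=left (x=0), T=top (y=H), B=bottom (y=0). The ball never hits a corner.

Final position: (3,4)
Wall sequence: LBRT

1. t=5/3 → L at (0,1/3); v=(3,-1)
2. t=1/3 → B at (1,0); v=(3,1)
3. t=7/3 → R at (8,7/3); v=(-3,1)
4. t=5/3 → T at (3,4); v=(-3,-1)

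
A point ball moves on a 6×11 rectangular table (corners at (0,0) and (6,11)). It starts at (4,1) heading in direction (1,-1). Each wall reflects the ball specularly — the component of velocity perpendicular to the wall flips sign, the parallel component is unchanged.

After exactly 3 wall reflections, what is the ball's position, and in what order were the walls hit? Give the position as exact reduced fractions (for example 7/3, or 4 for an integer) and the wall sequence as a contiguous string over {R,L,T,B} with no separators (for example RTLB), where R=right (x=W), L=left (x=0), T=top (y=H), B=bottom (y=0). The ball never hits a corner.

Final position: (0,7)
Wall sequence: BRL

1. t=1 → B at (5,0); v=(1,1)
2. t=1 → R at (6,1); v=(-1,1)
3. t=6 → L at (0,7); v=(1,1)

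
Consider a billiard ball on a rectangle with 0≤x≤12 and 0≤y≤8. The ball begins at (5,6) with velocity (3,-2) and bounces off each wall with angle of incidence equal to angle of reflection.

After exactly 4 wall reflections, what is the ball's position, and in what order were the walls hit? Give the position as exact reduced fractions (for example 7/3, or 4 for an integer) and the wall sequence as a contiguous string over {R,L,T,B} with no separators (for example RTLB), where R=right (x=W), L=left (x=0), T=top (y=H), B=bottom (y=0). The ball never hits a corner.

Final position: (2,8)
Wall sequence: RBLT

1. t=7/3 → R at (12,4/3); v=(-3,-2)
2. t=2/3 → B at (10,0); v=(-3,2)
3. t=10/3 → L at (0,20/3); v=(3,2)
4. t=2/3 → T at (2,8); v=(3,-2)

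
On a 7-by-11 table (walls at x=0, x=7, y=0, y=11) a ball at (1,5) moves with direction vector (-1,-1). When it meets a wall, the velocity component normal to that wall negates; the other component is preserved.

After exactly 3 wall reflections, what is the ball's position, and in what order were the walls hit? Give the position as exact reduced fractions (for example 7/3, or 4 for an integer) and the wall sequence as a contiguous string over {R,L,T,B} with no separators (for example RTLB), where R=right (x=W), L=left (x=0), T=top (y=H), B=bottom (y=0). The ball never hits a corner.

1. t=1 → L at (0,4); v=(1,-1)
2. t=4 → B at (4,0); v=(1,1)
3. t=3 → R at (7,3); v=(-1,1)

Final position: (7,3)
Wall sequence: LBR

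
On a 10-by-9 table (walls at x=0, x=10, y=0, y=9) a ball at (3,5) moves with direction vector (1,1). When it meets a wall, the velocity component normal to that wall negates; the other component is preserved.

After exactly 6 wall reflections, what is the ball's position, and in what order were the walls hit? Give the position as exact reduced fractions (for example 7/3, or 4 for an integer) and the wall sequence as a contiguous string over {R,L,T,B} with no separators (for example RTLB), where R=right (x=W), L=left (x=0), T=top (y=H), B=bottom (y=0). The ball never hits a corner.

Final position: (10,4)
Wall sequence: TRBLTR

1. t=4 → T at (7,9); v=(1,-1)
2. t=3 → R at (10,6); v=(-1,-1)
3. t=6 → B at (4,0); v=(-1,1)
4. t=4 → L at (0,4); v=(1,1)
5. t=5 → T at (5,9); v=(1,-1)
6. t=5 → R at (10,4); v=(-1,-1)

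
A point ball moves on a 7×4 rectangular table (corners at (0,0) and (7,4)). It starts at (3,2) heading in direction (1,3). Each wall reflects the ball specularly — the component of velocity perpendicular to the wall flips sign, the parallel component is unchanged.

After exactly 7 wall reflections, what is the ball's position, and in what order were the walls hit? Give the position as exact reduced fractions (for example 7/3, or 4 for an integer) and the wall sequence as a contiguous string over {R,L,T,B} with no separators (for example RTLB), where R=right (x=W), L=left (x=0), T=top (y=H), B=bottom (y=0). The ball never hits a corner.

Final position: (11/3,0)
Wall sequence: TBTRBTB

1. t=2/3 → T at (11/3,4); v=(1,-3)
2. t=4/3 → B at (5,0); v=(1,3)
3. t=4/3 → T at (19/3,4); v=(1,-3)
4. t=2/3 → R at (7,2); v=(-1,-3)
5. t=2/3 → B at (19/3,0); v=(-1,3)
6. t=4/3 → T at (5,4); v=(-1,-3)
7. t=4/3 → B at (11/3,0); v=(-1,3)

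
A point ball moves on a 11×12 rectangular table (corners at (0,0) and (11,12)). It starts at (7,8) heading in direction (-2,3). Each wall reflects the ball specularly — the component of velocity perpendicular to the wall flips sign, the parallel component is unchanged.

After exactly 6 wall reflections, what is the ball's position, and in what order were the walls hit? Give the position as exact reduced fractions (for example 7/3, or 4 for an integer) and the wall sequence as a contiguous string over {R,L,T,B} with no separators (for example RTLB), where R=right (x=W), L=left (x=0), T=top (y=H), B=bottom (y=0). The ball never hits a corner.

1. t=4/3 → T at (13/3,12); v=(-2,-3)
2. t=13/6 → L at (0,11/2); v=(2,-3)
3. t=11/6 → B at (11/3,0); v=(2,3)
4. t=11/3 → R at (11,11); v=(-2,3)
5. t=1/3 → T at (31/3,12); v=(-2,-3)
6. t=4 → B at (7/3,0); v=(-2,3)

Final position: (7/3,0)
Wall sequence: TLBRTB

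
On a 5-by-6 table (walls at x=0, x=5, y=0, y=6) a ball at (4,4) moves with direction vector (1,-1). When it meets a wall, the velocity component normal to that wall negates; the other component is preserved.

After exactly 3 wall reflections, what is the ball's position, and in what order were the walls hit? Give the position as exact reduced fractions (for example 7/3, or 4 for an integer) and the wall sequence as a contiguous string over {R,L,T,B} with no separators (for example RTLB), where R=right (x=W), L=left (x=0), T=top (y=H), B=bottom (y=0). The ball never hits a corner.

1. t=1 → R at (5,3); v=(-1,-1)
2. t=3 → B at (2,0); v=(-1,1)
3. t=2 → L at (0,2); v=(1,1)

Final position: (0,2)
Wall sequence: RBL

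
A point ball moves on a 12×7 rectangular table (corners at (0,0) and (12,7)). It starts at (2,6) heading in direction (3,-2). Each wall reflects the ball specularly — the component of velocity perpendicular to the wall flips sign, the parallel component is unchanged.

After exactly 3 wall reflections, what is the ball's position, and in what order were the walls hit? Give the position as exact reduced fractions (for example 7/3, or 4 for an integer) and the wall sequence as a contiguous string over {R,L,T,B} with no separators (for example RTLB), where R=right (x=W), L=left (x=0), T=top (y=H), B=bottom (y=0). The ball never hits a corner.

Final position: (5/2,7)
Wall sequence: BRT

1. t=3 → B at (11,0); v=(3,2)
2. t=1/3 → R at (12,2/3); v=(-3,2)
3. t=19/6 → T at (5/2,7); v=(-3,-2)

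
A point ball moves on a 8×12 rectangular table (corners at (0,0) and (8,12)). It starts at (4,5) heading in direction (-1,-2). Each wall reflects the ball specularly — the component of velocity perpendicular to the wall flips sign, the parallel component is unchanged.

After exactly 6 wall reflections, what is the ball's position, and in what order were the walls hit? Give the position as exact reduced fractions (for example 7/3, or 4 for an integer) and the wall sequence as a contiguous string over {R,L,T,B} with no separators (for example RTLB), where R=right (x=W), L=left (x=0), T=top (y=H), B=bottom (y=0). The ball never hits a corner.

Final position: (0,11)
Wall sequence: BLTRBL

1. t=5/2 → B at (3/2,0); v=(-1,2)
2. t=3/2 → L at (0,3); v=(1,2)
3. t=9/2 → T at (9/2,12); v=(1,-2)
4. t=7/2 → R at (8,5); v=(-1,-2)
5. t=5/2 → B at (11/2,0); v=(-1,2)
6. t=11/2 → L at (0,11); v=(1,2)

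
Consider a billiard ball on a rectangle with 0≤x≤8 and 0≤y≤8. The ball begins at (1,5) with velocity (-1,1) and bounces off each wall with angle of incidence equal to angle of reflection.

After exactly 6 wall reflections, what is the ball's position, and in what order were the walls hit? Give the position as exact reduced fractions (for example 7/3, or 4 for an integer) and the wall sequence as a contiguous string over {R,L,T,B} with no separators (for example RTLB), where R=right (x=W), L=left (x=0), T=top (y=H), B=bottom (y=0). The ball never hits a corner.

1. t=1 → L at (0,6); v=(1,1)
2. t=2 → T at (2,8); v=(1,-1)
3. t=6 → R at (8,2); v=(-1,-1)
4. t=2 → B at (6,0); v=(-1,1)
5. t=6 → L at (0,6); v=(1,1)
6. t=2 → T at (2,8); v=(1,-1)

Final position: (2,8)
Wall sequence: LTRBLT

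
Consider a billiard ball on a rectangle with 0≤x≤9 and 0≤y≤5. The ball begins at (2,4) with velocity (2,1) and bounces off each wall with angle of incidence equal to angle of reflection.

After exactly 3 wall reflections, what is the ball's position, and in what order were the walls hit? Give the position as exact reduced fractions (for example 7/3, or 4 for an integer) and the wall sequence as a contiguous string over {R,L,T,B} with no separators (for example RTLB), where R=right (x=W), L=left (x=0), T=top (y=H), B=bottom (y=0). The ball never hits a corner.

Final position: (4,0)
Wall sequence: TRB

1. t=1 → T at (4,5); v=(2,-1)
2. t=5/2 → R at (9,5/2); v=(-2,-1)
3. t=5/2 → B at (4,0); v=(-2,1)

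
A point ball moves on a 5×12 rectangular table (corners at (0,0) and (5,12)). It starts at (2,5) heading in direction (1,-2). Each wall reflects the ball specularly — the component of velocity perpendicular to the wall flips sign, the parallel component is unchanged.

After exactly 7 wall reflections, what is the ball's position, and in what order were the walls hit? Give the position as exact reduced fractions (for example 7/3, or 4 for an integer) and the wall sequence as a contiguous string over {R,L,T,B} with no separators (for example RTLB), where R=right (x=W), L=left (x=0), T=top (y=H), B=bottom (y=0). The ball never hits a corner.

Final position: (0,7)
Wall sequence: BRLTRBL

1. t=5/2 → B at (9/2,0); v=(1,2)
2. t=1/2 → R at (5,1); v=(-1,2)
3. t=5 → L at (0,11); v=(1,2)
4. t=1/2 → T at (1/2,12); v=(1,-2)
5. t=9/2 → R at (5,3); v=(-1,-2)
6. t=3/2 → B at (7/2,0); v=(-1,2)
7. t=7/2 → L at (0,7); v=(1,2)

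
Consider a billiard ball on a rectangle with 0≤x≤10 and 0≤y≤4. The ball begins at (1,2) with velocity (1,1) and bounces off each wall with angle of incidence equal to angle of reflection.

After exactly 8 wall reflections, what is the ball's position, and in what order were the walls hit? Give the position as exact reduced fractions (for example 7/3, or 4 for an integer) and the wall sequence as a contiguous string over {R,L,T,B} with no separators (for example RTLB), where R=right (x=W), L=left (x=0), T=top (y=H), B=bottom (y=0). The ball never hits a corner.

1. t=2 → T at (3,4); v=(1,-1)
2. t=4 → B at (7,0); v=(1,1)
3. t=3 → R at (10,3); v=(-1,1)
4. t=1 → T at (9,4); v=(-1,-1)
5. t=4 → B at (5,0); v=(-1,1)
6. t=4 → T at (1,4); v=(-1,-1)
7. t=1 → L at (0,3); v=(1,-1)
8. t=3 → B at (3,0); v=(1,1)

Final position: (3,0)
Wall sequence: TBRTBTLB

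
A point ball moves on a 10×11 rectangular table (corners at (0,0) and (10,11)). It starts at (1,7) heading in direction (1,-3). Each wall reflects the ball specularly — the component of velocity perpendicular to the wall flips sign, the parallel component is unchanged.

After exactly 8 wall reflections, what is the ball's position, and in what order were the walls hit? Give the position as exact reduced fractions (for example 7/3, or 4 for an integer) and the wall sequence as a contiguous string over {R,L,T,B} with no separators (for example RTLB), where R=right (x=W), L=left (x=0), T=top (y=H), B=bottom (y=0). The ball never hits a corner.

1. t=7/3 → B at (10/3,0); v=(1,3)
2. t=11/3 → T at (7,11); v=(1,-3)
3. t=3 → R at (10,2); v=(-1,-3)
4. t=2/3 → B at (28/3,0); v=(-1,3)
5. t=11/3 → T at (17/3,11); v=(-1,-3)
6. t=11/3 → B at (2,0); v=(-1,3)
7. t=2 → L at (0,6); v=(1,3)
8. t=5/3 → T at (5/3,11); v=(1,-3)

Final position: (5/3,11)
Wall sequence: BTRBTBLT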